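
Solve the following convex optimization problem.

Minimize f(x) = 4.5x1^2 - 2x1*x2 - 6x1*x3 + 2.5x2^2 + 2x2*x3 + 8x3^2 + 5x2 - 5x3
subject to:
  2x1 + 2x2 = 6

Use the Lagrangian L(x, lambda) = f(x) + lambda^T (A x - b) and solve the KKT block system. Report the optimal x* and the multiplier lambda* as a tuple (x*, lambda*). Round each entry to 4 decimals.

Form the Lagrangian:
  L(x, lambda) = (1/2) x^T Q x + c^T x + lambda^T (A x - b)
Stationarity (grad_x L = 0): Q x + c + A^T lambda = 0.
Primal feasibility: A x = b.

This gives the KKT block system:
  [ Q   A^T ] [ x     ]   [-c ]
  [ A    0  ] [ lambda ] = [ b ]

Solving the linear system:
  x*      = (1.8214, 1.1786, 0.8482)
  lambda* = (-4.4732)
  f(x*)   = 14.2455

x* = (1.8214, 1.1786, 0.8482), lambda* = (-4.4732)


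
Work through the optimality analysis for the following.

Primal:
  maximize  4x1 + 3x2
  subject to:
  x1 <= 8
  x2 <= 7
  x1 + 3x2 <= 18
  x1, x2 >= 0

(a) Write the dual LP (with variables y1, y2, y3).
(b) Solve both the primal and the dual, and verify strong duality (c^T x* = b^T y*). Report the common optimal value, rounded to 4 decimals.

The standard primal-dual pair for 'max c^T x s.t. A x <= b, x >= 0' is:
  Dual:  min b^T y  s.t.  A^T y >= c,  y >= 0.

So the dual LP is:
  minimize  8y1 + 7y2 + 18y3
  subject to:
    y1 + y3 >= 4
    y2 + 3y3 >= 3
    y1, y2, y3 >= 0

Solving the primal: x* = (8, 3.3333).
  primal value c^T x* = 42.
Solving the dual: y* = (3, 0, 1).
  dual value b^T y* = 42.
Strong duality: c^T x* = b^T y*. Confirmed.

42


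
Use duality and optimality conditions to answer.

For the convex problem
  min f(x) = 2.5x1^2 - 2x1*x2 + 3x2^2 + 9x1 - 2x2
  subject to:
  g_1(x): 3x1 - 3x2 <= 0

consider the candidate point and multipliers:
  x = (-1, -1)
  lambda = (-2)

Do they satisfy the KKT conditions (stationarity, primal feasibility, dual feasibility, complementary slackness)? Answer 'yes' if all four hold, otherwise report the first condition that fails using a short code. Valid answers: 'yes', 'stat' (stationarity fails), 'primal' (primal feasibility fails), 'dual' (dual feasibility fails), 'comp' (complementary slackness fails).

Gradient of f: grad f(x) = Q x + c = (6, -6)
Constraint values g_i(x) = a_i^T x - b_i:
  g_1((-1, -1)) = 0
Stationarity residual: grad f(x) + sum_i lambda_i a_i = (0, 0)
  -> stationarity OK
Primal feasibility (all g_i <= 0): OK
Dual feasibility (all lambda_i >= 0): FAILS
Complementary slackness (lambda_i * g_i(x) = 0 for all i): OK

Verdict: the first failing condition is dual_feasibility -> dual.

dual


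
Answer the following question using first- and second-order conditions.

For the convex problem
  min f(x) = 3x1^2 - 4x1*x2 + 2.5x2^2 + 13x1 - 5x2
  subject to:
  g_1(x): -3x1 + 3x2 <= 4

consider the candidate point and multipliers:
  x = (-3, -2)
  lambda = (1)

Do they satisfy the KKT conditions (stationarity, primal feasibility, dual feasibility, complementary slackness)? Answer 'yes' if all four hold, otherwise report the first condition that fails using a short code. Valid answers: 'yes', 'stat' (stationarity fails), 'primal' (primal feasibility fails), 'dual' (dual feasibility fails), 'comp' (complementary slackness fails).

Gradient of f: grad f(x) = Q x + c = (3, -3)
Constraint values g_i(x) = a_i^T x - b_i:
  g_1((-3, -2)) = -1
Stationarity residual: grad f(x) + sum_i lambda_i a_i = (0, 0)
  -> stationarity OK
Primal feasibility (all g_i <= 0): OK
Dual feasibility (all lambda_i >= 0): OK
Complementary slackness (lambda_i * g_i(x) = 0 for all i): FAILS

Verdict: the first failing condition is complementary_slackness -> comp.

comp


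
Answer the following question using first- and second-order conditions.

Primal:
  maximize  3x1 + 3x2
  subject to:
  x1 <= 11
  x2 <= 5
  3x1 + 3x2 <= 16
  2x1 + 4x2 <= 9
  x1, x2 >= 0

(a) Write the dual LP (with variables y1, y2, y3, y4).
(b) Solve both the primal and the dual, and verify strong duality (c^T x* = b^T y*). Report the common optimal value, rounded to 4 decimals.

The standard primal-dual pair for 'max c^T x s.t. A x <= b, x >= 0' is:
  Dual:  min b^T y  s.t.  A^T y >= c,  y >= 0.

So the dual LP is:
  minimize  11y1 + 5y2 + 16y3 + 9y4
  subject to:
    y1 + 3y3 + 2y4 >= 3
    y2 + 3y3 + 4y4 >= 3
    y1, y2, y3, y4 >= 0

Solving the primal: x* = (4.5, 0).
  primal value c^T x* = 13.5.
Solving the dual: y* = (0, 0, 0, 1.5).
  dual value b^T y* = 13.5.
Strong duality: c^T x* = b^T y*. Confirmed.

13.5


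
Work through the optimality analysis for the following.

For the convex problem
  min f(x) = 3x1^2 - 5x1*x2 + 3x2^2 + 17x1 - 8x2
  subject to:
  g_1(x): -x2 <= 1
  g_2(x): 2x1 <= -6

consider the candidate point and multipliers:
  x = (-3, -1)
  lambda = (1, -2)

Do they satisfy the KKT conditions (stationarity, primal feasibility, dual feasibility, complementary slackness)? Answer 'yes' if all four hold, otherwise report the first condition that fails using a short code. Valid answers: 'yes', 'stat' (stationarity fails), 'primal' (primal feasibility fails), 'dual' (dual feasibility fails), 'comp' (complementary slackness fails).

Gradient of f: grad f(x) = Q x + c = (4, 1)
Constraint values g_i(x) = a_i^T x - b_i:
  g_1((-3, -1)) = 0
  g_2((-3, -1)) = 0
Stationarity residual: grad f(x) + sum_i lambda_i a_i = (0, 0)
  -> stationarity OK
Primal feasibility (all g_i <= 0): OK
Dual feasibility (all lambda_i >= 0): FAILS
Complementary slackness (lambda_i * g_i(x) = 0 for all i): OK

Verdict: the first failing condition is dual_feasibility -> dual.

dual


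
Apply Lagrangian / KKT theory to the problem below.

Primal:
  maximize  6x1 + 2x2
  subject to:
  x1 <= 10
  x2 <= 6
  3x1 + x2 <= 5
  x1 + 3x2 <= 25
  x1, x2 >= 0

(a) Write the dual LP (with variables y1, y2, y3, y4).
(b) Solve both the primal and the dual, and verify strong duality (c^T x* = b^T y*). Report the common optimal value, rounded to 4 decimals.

The standard primal-dual pair for 'max c^T x s.t. A x <= b, x >= 0' is:
  Dual:  min b^T y  s.t.  A^T y >= c,  y >= 0.

So the dual LP is:
  minimize  10y1 + 6y2 + 5y3 + 25y4
  subject to:
    y1 + 3y3 + y4 >= 6
    y2 + y3 + 3y4 >= 2
    y1, y2, y3, y4 >= 0

Solving the primal: x* = (1.6667, 0).
  primal value c^T x* = 10.
Solving the dual: y* = (0, 0, 2, 0).
  dual value b^T y* = 10.
Strong duality: c^T x* = b^T y*. Confirmed.

10


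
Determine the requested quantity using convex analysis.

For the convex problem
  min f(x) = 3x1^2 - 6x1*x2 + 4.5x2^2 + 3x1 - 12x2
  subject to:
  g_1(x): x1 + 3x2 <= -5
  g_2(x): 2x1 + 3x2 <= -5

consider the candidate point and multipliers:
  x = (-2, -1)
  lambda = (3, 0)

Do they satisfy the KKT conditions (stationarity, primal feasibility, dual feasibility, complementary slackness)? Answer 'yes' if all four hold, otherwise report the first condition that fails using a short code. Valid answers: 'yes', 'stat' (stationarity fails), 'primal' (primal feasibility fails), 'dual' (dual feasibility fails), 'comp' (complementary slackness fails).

Gradient of f: grad f(x) = Q x + c = (-3, -9)
Constraint values g_i(x) = a_i^T x - b_i:
  g_1((-2, -1)) = 0
  g_2((-2, -1)) = -2
Stationarity residual: grad f(x) + sum_i lambda_i a_i = (0, 0)
  -> stationarity OK
Primal feasibility (all g_i <= 0): OK
Dual feasibility (all lambda_i >= 0): OK
Complementary slackness (lambda_i * g_i(x) = 0 for all i): OK

Verdict: yes, KKT holds.

yes


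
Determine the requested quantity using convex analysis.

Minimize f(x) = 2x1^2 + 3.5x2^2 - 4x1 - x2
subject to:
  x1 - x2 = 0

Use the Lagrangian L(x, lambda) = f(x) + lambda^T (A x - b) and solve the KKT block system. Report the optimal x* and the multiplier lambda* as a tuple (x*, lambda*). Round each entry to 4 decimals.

Form the Lagrangian:
  L(x, lambda) = (1/2) x^T Q x + c^T x + lambda^T (A x - b)
Stationarity (grad_x L = 0): Q x + c + A^T lambda = 0.
Primal feasibility: A x = b.

This gives the KKT block system:
  [ Q   A^T ] [ x     ]   [-c ]
  [ A    0  ] [ lambda ] = [ b ]

Solving the linear system:
  x*      = (0.4545, 0.4545)
  lambda* = (2.1818)
  f(x*)   = -1.1364

x* = (0.4545, 0.4545), lambda* = (2.1818)


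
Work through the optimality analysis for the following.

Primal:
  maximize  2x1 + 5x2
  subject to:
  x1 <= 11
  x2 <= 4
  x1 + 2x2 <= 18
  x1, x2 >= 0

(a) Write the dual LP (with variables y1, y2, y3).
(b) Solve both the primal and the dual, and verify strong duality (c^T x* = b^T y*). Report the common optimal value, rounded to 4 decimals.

The standard primal-dual pair for 'max c^T x s.t. A x <= b, x >= 0' is:
  Dual:  min b^T y  s.t.  A^T y >= c,  y >= 0.

So the dual LP is:
  minimize  11y1 + 4y2 + 18y3
  subject to:
    y1 + y3 >= 2
    y2 + 2y3 >= 5
    y1, y2, y3 >= 0

Solving the primal: x* = (10, 4).
  primal value c^T x* = 40.
Solving the dual: y* = (0, 1, 2).
  dual value b^T y* = 40.
Strong duality: c^T x* = b^T y*. Confirmed.

40


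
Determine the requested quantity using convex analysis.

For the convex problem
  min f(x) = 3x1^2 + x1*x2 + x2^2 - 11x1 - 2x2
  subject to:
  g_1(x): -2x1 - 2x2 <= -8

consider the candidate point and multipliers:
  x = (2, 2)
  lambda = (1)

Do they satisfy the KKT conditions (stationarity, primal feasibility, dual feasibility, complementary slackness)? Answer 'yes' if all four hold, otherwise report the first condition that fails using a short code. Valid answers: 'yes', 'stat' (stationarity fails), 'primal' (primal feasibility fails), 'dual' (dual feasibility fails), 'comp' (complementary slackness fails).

Gradient of f: grad f(x) = Q x + c = (3, 4)
Constraint values g_i(x) = a_i^T x - b_i:
  g_1((2, 2)) = 0
Stationarity residual: grad f(x) + sum_i lambda_i a_i = (1, 2)
  -> stationarity FAILS
Primal feasibility (all g_i <= 0): OK
Dual feasibility (all lambda_i >= 0): OK
Complementary slackness (lambda_i * g_i(x) = 0 for all i): OK

Verdict: the first failing condition is stationarity -> stat.

stat


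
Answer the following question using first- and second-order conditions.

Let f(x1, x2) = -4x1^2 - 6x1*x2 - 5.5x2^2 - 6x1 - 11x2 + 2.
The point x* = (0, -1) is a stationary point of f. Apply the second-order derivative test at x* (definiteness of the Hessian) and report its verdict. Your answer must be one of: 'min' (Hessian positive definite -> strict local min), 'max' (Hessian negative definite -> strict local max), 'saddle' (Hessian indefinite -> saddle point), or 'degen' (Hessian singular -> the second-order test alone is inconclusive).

Compute the Hessian H = grad^2 f:
  H = [[-8, -6], [-6, -11]]
Verify stationarity: grad f(x*) = H x* + g = (0, 0).
Eigenvalues of H: -15.6847, -3.3153.
Both eigenvalues < 0, so H is negative definite -> x* is a strict local max.

max


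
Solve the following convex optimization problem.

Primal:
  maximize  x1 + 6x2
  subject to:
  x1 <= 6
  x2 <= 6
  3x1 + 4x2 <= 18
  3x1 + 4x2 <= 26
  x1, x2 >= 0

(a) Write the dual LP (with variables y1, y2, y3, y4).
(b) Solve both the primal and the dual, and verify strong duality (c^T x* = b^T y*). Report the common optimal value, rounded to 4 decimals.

The standard primal-dual pair for 'max c^T x s.t. A x <= b, x >= 0' is:
  Dual:  min b^T y  s.t.  A^T y >= c,  y >= 0.

So the dual LP is:
  minimize  6y1 + 6y2 + 18y3 + 26y4
  subject to:
    y1 + 3y3 + 3y4 >= 1
    y2 + 4y3 + 4y4 >= 6
    y1, y2, y3, y4 >= 0

Solving the primal: x* = (0, 4.5).
  primal value c^T x* = 27.
Solving the dual: y* = (0, 0, 1.5, 0).
  dual value b^T y* = 27.
Strong duality: c^T x* = b^T y*. Confirmed.

27


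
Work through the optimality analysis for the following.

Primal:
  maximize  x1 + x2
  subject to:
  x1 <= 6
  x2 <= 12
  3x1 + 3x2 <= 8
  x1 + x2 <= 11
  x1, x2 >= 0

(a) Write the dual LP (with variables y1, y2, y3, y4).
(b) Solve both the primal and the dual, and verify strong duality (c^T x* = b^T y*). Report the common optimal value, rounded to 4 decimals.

The standard primal-dual pair for 'max c^T x s.t. A x <= b, x >= 0' is:
  Dual:  min b^T y  s.t.  A^T y >= c,  y >= 0.

So the dual LP is:
  minimize  6y1 + 12y2 + 8y3 + 11y4
  subject to:
    y1 + 3y3 + y4 >= 1
    y2 + 3y3 + y4 >= 1
    y1, y2, y3, y4 >= 0

Solving the primal: x* = (2.6667, 0).
  primal value c^T x* = 2.6667.
Solving the dual: y* = (0, 0, 0.3333, 0).
  dual value b^T y* = 2.6667.
Strong duality: c^T x* = b^T y*. Confirmed.

2.6667


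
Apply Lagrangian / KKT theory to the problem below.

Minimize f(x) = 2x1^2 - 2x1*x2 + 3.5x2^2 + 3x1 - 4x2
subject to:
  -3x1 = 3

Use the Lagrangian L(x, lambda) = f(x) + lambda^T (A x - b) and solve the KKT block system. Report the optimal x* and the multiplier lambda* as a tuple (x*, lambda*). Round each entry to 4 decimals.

Form the Lagrangian:
  L(x, lambda) = (1/2) x^T Q x + c^T x + lambda^T (A x - b)
Stationarity (grad_x L = 0): Q x + c + A^T lambda = 0.
Primal feasibility: A x = b.

This gives the KKT block system:
  [ Q   A^T ] [ x     ]   [-c ]
  [ A    0  ] [ lambda ] = [ b ]

Solving the linear system:
  x*      = (-1, 0.2857)
  lambda* = (-0.5238)
  f(x*)   = -1.2857

x* = (-1, 0.2857), lambda* = (-0.5238)


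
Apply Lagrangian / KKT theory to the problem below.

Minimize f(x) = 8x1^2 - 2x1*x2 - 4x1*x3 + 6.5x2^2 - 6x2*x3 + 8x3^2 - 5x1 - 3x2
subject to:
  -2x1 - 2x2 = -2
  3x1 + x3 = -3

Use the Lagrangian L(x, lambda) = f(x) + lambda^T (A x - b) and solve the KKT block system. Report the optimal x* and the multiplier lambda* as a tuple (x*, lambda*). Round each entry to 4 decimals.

Form the Lagrangian:
  L(x, lambda) = (1/2) x^T Q x + c^T x + lambda^T (A x - b)
Stationarity (grad_x L = 0): Q x + c + A^T lambda = 0.
Primal feasibility: A x = b.

This gives the KKT block system:
  [ Q   A^T ] [ x     ]   [-c ]
  [ A    0  ] [ lambda ] = [ b ]

Solving the linear system:
  x*      = (-0.8424, 1.8424, -0.4727)
  lambda* = (12.7364, 15.2485)
  f(x*)   = 34.9515

x* = (-0.8424, 1.8424, -0.4727), lambda* = (12.7364, 15.2485)


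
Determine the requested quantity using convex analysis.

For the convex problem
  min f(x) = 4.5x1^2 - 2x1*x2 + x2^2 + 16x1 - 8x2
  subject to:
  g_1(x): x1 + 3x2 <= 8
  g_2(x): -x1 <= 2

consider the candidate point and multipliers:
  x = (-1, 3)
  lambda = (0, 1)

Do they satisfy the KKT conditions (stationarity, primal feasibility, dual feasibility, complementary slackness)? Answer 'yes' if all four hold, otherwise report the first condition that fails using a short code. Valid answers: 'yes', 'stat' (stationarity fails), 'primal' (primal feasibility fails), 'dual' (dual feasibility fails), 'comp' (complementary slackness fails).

Gradient of f: grad f(x) = Q x + c = (1, 0)
Constraint values g_i(x) = a_i^T x - b_i:
  g_1((-1, 3)) = 0
  g_2((-1, 3)) = -1
Stationarity residual: grad f(x) + sum_i lambda_i a_i = (0, 0)
  -> stationarity OK
Primal feasibility (all g_i <= 0): OK
Dual feasibility (all lambda_i >= 0): OK
Complementary slackness (lambda_i * g_i(x) = 0 for all i): FAILS

Verdict: the first failing condition is complementary_slackness -> comp.

comp


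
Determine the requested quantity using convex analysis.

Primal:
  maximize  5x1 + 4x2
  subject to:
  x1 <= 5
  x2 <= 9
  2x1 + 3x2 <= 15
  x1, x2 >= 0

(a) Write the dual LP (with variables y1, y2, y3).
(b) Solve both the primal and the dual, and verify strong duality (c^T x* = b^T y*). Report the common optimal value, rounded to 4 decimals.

The standard primal-dual pair for 'max c^T x s.t. A x <= b, x >= 0' is:
  Dual:  min b^T y  s.t.  A^T y >= c,  y >= 0.

So the dual LP is:
  minimize  5y1 + 9y2 + 15y3
  subject to:
    y1 + 2y3 >= 5
    y2 + 3y3 >= 4
    y1, y2, y3 >= 0

Solving the primal: x* = (5, 1.6667).
  primal value c^T x* = 31.6667.
Solving the dual: y* = (2.3333, 0, 1.3333).
  dual value b^T y* = 31.6667.
Strong duality: c^T x* = b^T y*. Confirmed.

31.6667


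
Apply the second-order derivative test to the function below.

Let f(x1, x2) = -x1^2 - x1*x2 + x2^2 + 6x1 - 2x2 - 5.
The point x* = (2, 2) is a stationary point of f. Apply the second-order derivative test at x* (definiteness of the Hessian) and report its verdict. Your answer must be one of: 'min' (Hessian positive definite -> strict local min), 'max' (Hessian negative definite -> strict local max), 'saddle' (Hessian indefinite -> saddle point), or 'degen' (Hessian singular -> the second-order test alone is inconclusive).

Compute the Hessian H = grad^2 f:
  H = [[-2, -1], [-1, 2]]
Verify stationarity: grad f(x*) = H x* + g = (0, 0).
Eigenvalues of H: -2.2361, 2.2361.
Eigenvalues have mixed signs, so H is indefinite -> x* is a saddle point.

saddle


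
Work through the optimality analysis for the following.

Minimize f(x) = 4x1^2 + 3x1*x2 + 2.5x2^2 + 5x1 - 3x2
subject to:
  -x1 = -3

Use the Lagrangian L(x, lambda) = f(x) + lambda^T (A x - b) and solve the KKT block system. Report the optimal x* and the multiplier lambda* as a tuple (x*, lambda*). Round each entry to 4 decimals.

Form the Lagrangian:
  L(x, lambda) = (1/2) x^T Q x + c^T x + lambda^T (A x - b)
Stationarity (grad_x L = 0): Q x + c + A^T lambda = 0.
Primal feasibility: A x = b.

This gives the KKT block system:
  [ Q   A^T ] [ x     ]   [-c ]
  [ A    0  ] [ lambda ] = [ b ]

Solving the linear system:
  x*      = (3, -1.2)
  lambda* = (25.4)
  f(x*)   = 47.4

x* = (3, -1.2), lambda* = (25.4)


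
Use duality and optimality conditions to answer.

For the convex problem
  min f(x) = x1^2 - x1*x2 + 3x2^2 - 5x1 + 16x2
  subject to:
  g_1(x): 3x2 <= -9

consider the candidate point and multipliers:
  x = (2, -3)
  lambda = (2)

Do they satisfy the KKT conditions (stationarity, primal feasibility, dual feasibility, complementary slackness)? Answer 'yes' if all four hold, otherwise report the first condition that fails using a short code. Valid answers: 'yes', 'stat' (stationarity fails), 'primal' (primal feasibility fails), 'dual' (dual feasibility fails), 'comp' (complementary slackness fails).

Gradient of f: grad f(x) = Q x + c = (2, -4)
Constraint values g_i(x) = a_i^T x - b_i:
  g_1((2, -3)) = 0
Stationarity residual: grad f(x) + sum_i lambda_i a_i = (2, 2)
  -> stationarity FAILS
Primal feasibility (all g_i <= 0): OK
Dual feasibility (all lambda_i >= 0): OK
Complementary slackness (lambda_i * g_i(x) = 0 for all i): OK

Verdict: the first failing condition is stationarity -> stat.

stat


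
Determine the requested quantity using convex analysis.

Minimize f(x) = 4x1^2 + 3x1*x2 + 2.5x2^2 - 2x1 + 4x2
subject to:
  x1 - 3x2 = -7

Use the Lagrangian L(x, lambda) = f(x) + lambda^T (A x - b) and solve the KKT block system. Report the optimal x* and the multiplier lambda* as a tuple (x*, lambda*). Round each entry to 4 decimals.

Form the Lagrangian:
  L(x, lambda) = (1/2) x^T Q x + c^T x + lambda^T (A x - b)
Stationarity (grad_x L = 0): Q x + c + A^T lambda = 0.
Primal feasibility: A x = b.

This gives the KKT block system:
  [ Q   A^T ] [ x     ]   [-c ]
  [ A    0  ] [ lambda ] = [ b ]

Solving the linear system:
  x*      = (-0.9684, 2.0105)
  lambda* = (3.7158)
  f(x*)   = 17.9947

x* = (-0.9684, 2.0105), lambda* = (3.7158)


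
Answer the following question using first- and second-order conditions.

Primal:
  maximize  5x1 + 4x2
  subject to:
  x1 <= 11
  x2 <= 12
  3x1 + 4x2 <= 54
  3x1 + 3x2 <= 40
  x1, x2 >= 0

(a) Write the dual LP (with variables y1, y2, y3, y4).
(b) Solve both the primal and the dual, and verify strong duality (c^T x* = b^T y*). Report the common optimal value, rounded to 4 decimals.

The standard primal-dual pair for 'max c^T x s.t. A x <= b, x >= 0' is:
  Dual:  min b^T y  s.t.  A^T y >= c,  y >= 0.

So the dual LP is:
  minimize  11y1 + 12y2 + 54y3 + 40y4
  subject to:
    y1 + 3y3 + 3y4 >= 5
    y2 + 4y3 + 3y4 >= 4
    y1, y2, y3, y4 >= 0

Solving the primal: x* = (11, 2.3333).
  primal value c^T x* = 64.3333.
Solving the dual: y* = (1, 0, 0, 1.3333).
  dual value b^T y* = 64.3333.
Strong duality: c^T x* = b^T y*. Confirmed.

64.3333


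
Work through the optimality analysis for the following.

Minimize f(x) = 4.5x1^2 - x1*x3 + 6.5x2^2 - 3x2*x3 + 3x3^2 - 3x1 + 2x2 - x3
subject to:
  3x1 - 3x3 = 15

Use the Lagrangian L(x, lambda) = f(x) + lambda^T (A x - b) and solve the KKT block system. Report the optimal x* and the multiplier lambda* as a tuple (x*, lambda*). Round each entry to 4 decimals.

Form the Lagrangian:
  L(x, lambda) = (1/2) x^T Q x + c^T x + lambda^T (A x - b)
Stationarity (grad_x L = 0): Q x + c + A^T lambda = 0.
Primal feasibility: A x = b.

This gives the KKT block system:
  [ Q   A^T ] [ x     ]   [-c ]
  [ A    0  ] [ lambda ] = [ b ]

Solving the linear system:
  x*      = (2.0375, -0.8375, -2.9625)
  lambda* = (-6.1)
  f(x*)   = 43.3375

x* = (2.0375, -0.8375, -2.9625), lambda* = (-6.1)


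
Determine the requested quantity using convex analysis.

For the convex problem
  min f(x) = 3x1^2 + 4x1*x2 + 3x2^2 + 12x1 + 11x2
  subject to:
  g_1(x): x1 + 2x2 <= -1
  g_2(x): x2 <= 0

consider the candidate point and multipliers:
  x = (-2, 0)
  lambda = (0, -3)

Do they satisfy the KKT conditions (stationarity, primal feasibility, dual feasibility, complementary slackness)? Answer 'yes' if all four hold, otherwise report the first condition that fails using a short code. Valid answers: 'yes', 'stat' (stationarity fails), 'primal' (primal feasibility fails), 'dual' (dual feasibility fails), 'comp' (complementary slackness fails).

Gradient of f: grad f(x) = Q x + c = (0, 3)
Constraint values g_i(x) = a_i^T x - b_i:
  g_1((-2, 0)) = -1
  g_2((-2, 0)) = 0
Stationarity residual: grad f(x) + sum_i lambda_i a_i = (0, 0)
  -> stationarity OK
Primal feasibility (all g_i <= 0): OK
Dual feasibility (all lambda_i >= 0): FAILS
Complementary slackness (lambda_i * g_i(x) = 0 for all i): OK

Verdict: the first failing condition is dual_feasibility -> dual.

dual


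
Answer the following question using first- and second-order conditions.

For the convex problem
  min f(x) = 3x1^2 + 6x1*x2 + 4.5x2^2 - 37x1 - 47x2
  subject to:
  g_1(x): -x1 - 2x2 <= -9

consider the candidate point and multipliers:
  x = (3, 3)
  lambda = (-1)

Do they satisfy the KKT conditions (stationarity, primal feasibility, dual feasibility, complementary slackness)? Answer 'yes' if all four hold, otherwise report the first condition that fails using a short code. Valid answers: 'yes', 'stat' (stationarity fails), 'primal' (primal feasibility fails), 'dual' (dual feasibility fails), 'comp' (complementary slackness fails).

Gradient of f: grad f(x) = Q x + c = (-1, -2)
Constraint values g_i(x) = a_i^T x - b_i:
  g_1((3, 3)) = 0
Stationarity residual: grad f(x) + sum_i lambda_i a_i = (0, 0)
  -> stationarity OK
Primal feasibility (all g_i <= 0): OK
Dual feasibility (all lambda_i >= 0): FAILS
Complementary slackness (lambda_i * g_i(x) = 0 for all i): OK

Verdict: the first failing condition is dual_feasibility -> dual.

dual


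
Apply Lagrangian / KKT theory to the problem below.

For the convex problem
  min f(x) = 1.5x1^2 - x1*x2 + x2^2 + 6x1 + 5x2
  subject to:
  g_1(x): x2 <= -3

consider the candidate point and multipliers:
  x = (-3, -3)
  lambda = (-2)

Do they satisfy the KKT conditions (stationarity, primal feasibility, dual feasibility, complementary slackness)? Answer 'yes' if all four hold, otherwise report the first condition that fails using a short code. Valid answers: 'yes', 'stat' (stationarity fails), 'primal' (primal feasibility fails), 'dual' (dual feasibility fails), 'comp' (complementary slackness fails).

Gradient of f: grad f(x) = Q x + c = (0, 2)
Constraint values g_i(x) = a_i^T x - b_i:
  g_1((-3, -3)) = 0
Stationarity residual: grad f(x) + sum_i lambda_i a_i = (0, 0)
  -> stationarity OK
Primal feasibility (all g_i <= 0): OK
Dual feasibility (all lambda_i >= 0): FAILS
Complementary slackness (lambda_i * g_i(x) = 0 for all i): OK

Verdict: the first failing condition is dual_feasibility -> dual.

dual


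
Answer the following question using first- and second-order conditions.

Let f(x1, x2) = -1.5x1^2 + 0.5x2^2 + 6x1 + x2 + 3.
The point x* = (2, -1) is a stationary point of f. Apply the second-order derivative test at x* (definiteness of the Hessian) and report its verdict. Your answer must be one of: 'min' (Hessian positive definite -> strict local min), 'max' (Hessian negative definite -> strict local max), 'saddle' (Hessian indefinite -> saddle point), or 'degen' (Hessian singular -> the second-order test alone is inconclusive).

Compute the Hessian H = grad^2 f:
  H = [[-3, 0], [0, 1]]
Verify stationarity: grad f(x*) = H x* + g = (0, 0).
Eigenvalues of H: -3, 1.
Eigenvalues have mixed signs, so H is indefinite -> x* is a saddle point.

saddle


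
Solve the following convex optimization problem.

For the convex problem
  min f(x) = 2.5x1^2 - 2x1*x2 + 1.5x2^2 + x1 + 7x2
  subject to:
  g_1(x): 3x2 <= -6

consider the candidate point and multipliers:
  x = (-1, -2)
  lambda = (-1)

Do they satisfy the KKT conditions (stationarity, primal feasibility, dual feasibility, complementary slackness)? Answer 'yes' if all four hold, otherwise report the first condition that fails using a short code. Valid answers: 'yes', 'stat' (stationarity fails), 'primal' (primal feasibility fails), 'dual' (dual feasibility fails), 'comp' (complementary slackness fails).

Gradient of f: grad f(x) = Q x + c = (0, 3)
Constraint values g_i(x) = a_i^T x - b_i:
  g_1((-1, -2)) = 0
Stationarity residual: grad f(x) + sum_i lambda_i a_i = (0, 0)
  -> stationarity OK
Primal feasibility (all g_i <= 0): OK
Dual feasibility (all lambda_i >= 0): FAILS
Complementary slackness (lambda_i * g_i(x) = 0 for all i): OK

Verdict: the first failing condition is dual_feasibility -> dual.

dual


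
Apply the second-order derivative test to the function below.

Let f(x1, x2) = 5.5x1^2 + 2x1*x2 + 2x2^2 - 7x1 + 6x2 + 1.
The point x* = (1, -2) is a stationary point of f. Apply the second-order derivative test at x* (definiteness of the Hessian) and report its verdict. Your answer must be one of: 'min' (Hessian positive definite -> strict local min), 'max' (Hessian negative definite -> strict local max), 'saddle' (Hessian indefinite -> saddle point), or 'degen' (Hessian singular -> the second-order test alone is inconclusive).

Compute the Hessian H = grad^2 f:
  H = [[11, 2], [2, 4]]
Verify stationarity: grad f(x*) = H x* + g = (0, 0).
Eigenvalues of H: 3.4689, 11.5311.
Both eigenvalues > 0, so H is positive definite -> x* is a strict local min.

min


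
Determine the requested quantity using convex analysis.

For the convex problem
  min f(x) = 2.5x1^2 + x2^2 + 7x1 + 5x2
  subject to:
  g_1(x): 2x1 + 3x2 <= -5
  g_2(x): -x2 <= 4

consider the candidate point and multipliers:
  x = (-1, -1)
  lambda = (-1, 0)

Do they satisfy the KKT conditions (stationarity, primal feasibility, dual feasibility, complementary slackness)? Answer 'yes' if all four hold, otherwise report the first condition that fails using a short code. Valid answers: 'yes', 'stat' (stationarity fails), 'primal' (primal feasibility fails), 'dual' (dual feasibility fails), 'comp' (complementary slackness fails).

Gradient of f: grad f(x) = Q x + c = (2, 3)
Constraint values g_i(x) = a_i^T x - b_i:
  g_1((-1, -1)) = 0
  g_2((-1, -1)) = -3
Stationarity residual: grad f(x) + sum_i lambda_i a_i = (0, 0)
  -> stationarity OK
Primal feasibility (all g_i <= 0): OK
Dual feasibility (all lambda_i >= 0): FAILS
Complementary slackness (lambda_i * g_i(x) = 0 for all i): OK

Verdict: the first failing condition is dual_feasibility -> dual.

dual


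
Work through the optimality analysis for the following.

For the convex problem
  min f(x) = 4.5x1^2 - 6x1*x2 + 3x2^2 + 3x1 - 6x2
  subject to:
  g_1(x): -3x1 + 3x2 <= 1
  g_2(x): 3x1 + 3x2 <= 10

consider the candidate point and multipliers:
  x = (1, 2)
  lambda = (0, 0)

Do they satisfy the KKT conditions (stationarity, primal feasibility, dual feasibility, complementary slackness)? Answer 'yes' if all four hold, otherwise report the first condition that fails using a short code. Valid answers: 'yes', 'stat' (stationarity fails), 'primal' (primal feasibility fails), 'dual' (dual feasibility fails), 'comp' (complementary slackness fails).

Gradient of f: grad f(x) = Q x + c = (0, 0)
Constraint values g_i(x) = a_i^T x - b_i:
  g_1((1, 2)) = 2
  g_2((1, 2)) = -1
Stationarity residual: grad f(x) + sum_i lambda_i a_i = (0, 0)
  -> stationarity OK
Primal feasibility (all g_i <= 0): FAILS
Dual feasibility (all lambda_i >= 0): OK
Complementary slackness (lambda_i * g_i(x) = 0 for all i): OK

Verdict: the first failing condition is primal_feasibility -> primal.

primal


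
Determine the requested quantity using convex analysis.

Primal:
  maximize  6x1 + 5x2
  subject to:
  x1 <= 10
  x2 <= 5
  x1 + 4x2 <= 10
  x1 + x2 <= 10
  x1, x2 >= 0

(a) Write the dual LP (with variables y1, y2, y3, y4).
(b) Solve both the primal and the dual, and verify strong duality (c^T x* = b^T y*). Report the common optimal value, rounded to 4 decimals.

The standard primal-dual pair for 'max c^T x s.t. A x <= b, x >= 0' is:
  Dual:  min b^T y  s.t.  A^T y >= c,  y >= 0.

So the dual LP is:
  minimize  10y1 + 5y2 + 10y3 + 10y4
  subject to:
    y1 + y3 + y4 >= 6
    y2 + 4y3 + y4 >= 5
    y1, y2, y3, y4 >= 0

Solving the primal: x* = (10, 0).
  primal value c^T x* = 60.
Solving the dual: y* = (4.75, 0, 1.25, 0).
  dual value b^T y* = 60.
Strong duality: c^T x* = b^T y*. Confirmed.

60


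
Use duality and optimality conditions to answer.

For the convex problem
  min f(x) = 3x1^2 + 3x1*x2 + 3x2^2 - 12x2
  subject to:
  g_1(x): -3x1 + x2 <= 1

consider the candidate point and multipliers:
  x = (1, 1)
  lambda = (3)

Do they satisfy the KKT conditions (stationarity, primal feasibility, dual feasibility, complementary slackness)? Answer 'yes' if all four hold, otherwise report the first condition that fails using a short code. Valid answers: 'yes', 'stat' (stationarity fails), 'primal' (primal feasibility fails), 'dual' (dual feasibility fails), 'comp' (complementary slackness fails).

Gradient of f: grad f(x) = Q x + c = (9, -3)
Constraint values g_i(x) = a_i^T x - b_i:
  g_1((1, 1)) = -3
Stationarity residual: grad f(x) + sum_i lambda_i a_i = (0, 0)
  -> stationarity OK
Primal feasibility (all g_i <= 0): OK
Dual feasibility (all lambda_i >= 0): OK
Complementary slackness (lambda_i * g_i(x) = 0 for all i): FAILS

Verdict: the first failing condition is complementary_slackness -> comp.

comp


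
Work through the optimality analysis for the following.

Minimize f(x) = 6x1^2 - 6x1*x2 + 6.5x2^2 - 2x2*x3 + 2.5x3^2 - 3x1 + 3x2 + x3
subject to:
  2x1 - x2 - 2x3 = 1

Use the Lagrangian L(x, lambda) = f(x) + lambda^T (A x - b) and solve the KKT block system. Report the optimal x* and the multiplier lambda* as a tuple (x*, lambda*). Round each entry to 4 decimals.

Form the Lagrangian:
  L(x, lambda) = (1/2) x^T Q x + c^T x + lambda^T (A x - b)
Stationarity (grad_x L = 0): Q x + c + A^T lambda = 0.
Primal feasibility: A x = b.

This gives the KKT block system:
  [ Q   A^T ] [ x     ]   [-c ]
  [ A    0  ] [ lambda ] = [ b ]

Solving the linear system:
  x*      = (0.1401, -0.2018, -0.259)
  lambda* = (0.0542)
  f(x*)   = -0.6694

x* = (0.1401, -0.2018, -0.259), lambda* = (0.0542)


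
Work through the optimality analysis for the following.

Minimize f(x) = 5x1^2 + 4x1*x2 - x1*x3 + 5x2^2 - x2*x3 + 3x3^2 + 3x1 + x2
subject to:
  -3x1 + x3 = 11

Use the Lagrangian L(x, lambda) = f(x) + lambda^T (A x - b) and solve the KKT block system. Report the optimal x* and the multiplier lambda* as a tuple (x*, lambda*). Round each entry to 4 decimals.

Form the Lagrangian:
  L(x, lambda) = (1/2) x^T Q x + c^T x + lambda^T (A x - b)
Stationarity (grad_x L = 0): Q x + c + A^T lambda = 0.
Primal feasibility: A x = b.

This gives the KKT block system:
  [ Q   A^T ] [ x     ]   [-c ]
  [ A    0  ] [ lambda ] = [ b ]

Solving the linear system:
  x*      = (-3.2988, 1.3299, 1.1036)
  lambda* = (-8.5907)
  f(x*)   = 42.9655

x* = (-3.2988, 1.3299, 1.1036), lambda* = (-8.5907)


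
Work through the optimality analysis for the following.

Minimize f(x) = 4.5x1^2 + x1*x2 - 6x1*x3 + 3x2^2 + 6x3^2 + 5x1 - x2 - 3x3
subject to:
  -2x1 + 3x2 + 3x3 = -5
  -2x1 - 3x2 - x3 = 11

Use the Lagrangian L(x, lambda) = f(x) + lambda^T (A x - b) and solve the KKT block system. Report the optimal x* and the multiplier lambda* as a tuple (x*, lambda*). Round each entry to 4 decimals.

Form the Lagrangian:
  L(x, lambda) = (1/2) x^T Q x + c^T x + lambda^T (A x - b)
Stationarity (grad_x L = 0): Q x + c + A^T lambda = 0.
Primal feasibility: A x = b.

This gives the KKT block system:
  [ Q   A^T ] [ x     ]   [-c ]
  [ A    0  ] [ lambda ] = [ b ]

Solving the linear system:
  x*      = (-2.122, -1.8374, -1.2439)
  lambda* = (0.2398, -4.4756)
  f(x*)   = 22.6951

x* = (-2.122, -1.8374, -1.2439), lambda* = (0.2398, -4.4756)


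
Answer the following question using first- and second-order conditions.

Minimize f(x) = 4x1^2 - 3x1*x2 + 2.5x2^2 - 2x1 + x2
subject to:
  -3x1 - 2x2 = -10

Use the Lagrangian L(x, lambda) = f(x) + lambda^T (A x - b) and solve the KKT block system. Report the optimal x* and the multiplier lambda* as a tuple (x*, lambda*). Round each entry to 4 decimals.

Form the Lagrangian:
  L(x, lambda) = (1/2) x^T Q x + c^T x + lambda^T (A x - b)
Stationarity (grad_x L = 0): Q x + c + A^T lambda = 0.
Primal feasibility: A x = b.

This gives the KKT block system:
  [ Q   A^T ] [ x     ]   [-c ]
  [ A    0  ] [ lambda ] = [ b ]

Solving the linear system:
  x*      = (1.9823, 2.0265)
  lambda* = (2.5929)
  f(x*)   = 11.9956

x* = (1.9823, 2.0265), lambda* = (2.5929)


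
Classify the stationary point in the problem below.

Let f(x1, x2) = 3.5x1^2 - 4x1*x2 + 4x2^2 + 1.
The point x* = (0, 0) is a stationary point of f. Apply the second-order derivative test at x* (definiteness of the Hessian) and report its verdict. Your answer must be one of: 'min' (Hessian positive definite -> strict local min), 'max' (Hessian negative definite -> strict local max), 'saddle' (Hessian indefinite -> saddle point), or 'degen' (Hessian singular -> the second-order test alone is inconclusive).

Compute the Hessian H = grad^2 f:
  H = [[7, -4], [-4, 8]]
Verify stationarity: grad f(x*) = H x* + g = (0, 0).
Eigenvalues of H: 3.4689, 11.5311.
Both eigenvalues > 0, so H is positive definite -> x* is a strict local min.

min


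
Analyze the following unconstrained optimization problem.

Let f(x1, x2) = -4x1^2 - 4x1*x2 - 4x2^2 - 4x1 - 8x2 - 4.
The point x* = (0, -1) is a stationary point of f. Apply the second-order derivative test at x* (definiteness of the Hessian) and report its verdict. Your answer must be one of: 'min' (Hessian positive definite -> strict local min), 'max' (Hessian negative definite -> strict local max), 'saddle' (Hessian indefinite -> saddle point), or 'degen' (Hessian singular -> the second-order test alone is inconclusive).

Compute the Hessian H = grad^2 f:
  H = [[-8, -4], [-4, -8]]
Verify stationarity: grad f(x*) = H x* + g = (0, 0).
Eigenvalues of H: -12, -4.
Both eigenvalues < 0, so H is negative definite -> x* is a strict local max.

max


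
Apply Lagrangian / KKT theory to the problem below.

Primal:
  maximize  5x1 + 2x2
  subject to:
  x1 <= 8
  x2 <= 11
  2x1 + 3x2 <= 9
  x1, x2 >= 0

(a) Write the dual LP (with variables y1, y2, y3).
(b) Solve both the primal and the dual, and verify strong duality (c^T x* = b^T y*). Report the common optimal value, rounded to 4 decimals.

The standard primal-dual pair for 'max c^T x s.t. A x <= b, x >= 0' is:
  Dual:  min b^T y  s.t.  A^T y >= c,  y >= 0.

So the dual LP is:
  minimize  8y1 + 11y2 + 9y3
  subject to:
    y1 + 2y3 >= 5
    y2 + 3y3 >= 2
    y1, y2, y3 >= 0

Solving the primal: x* = (4.5, 0).
  primal value c^T x* = 22.5.
Solving the dual: y* = (0, 0, 2.5).
  dual value b^T y* = 22.5.
Strong duality: c^T x* = b^T y*. Confirmed.

22.5


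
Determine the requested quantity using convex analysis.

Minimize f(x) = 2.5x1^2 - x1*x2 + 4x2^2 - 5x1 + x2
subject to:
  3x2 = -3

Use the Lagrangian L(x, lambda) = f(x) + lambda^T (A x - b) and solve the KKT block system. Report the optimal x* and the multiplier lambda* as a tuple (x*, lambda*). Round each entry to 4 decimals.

Form the Lagrangian:
  L(x, lambda) = (1/2) x^T Q x + c^T x + lambda^T (A x - b)
Stationarity (grad_x L = 0): Q x + c + A^T lambda = 0.
Primal feasibility: A x = b.

This gives the KKT block system:
  [ Q   A^T ] [ x     ]   [-c ]
  [ A    0  ] [ lambda ] = [ b ]

Solving the linear system:
  x*      = (0.8, -1)
  lambda* = (2.6)
  f(x*)   = 1.4

x* = (0.8, -1), lambda* = (2.6)


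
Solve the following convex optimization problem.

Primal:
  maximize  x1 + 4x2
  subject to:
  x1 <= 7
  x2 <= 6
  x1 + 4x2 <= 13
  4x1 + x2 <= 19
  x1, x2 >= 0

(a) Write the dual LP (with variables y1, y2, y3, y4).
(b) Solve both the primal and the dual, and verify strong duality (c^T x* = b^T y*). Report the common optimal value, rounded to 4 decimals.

The standard primal-dual pair for 'max c^T x s.t. A x <= b, x >= 0' is:
  Dual:  min b^T y  s.t.  A^T y >= c,  y >= 0.

So the dual LP is:
  minimize  7y1 + 6y2 + 13y3 + 19y4
  subject to:
    y1 + y3 + 4y4 >= 1
    y2 + 4y3 + y4 >= 4
    y1, y2, y3, y4 >= 0

Solving the primal: x* = (4.2, 2.2).
  primal value c^T x* = 13.
Solving the dual: y* = (0, 0, 1, 0).
  dual value b^T y* = 13.
Strong duality: c^T x* = b^T y*. Confirmed.

13


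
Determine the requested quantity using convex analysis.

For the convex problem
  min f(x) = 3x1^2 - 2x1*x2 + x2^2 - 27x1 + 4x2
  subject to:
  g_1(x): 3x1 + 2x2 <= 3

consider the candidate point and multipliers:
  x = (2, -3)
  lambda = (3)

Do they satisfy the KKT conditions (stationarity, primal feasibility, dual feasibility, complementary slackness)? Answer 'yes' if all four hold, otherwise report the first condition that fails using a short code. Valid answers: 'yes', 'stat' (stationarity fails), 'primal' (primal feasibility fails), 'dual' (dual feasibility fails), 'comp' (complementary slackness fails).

Gradient of f: grad f(x) = Q x + c = (-9, -6)
Constraint values g_i(x) = a_i^T x - b_i:
  g_1((2, -3)) = -3
Stationarity residual: grad f(x) + sum_i lambda_i a_i = (0, 0)
  -> stationarity OK
Primal feasibility (all g_i <= 0): OK
Dual feasibility (all lambda_i >= 0): OK
Complementary slackness (lambda_i * g_i(x) = 0 for all i): FAILS

Verdict: the first failing condition is complementary_slackness -> comp.

comp


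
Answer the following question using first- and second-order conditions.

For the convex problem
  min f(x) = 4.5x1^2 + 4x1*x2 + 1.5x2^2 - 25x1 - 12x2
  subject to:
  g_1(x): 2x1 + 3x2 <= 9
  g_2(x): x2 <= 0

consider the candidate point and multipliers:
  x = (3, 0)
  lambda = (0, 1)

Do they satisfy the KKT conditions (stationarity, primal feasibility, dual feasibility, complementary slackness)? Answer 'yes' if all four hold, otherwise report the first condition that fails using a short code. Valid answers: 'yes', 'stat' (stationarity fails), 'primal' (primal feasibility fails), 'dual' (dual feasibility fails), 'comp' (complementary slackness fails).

Gradient of f: grad f(x) = Q x + c = (2, 0)
Constraint values g_i(x) = a_i^T x - b_i:
  g_1((3, 0)) = -3
  g_2((3, 0)) = 0
Stationarity residual: grad f(x) + sum_i lambda_i a_i = (2, 1)
  -> stationarity FAILS
Primal feasibility (all g_i <= 0): OK
Dual feasibility (all lambda_i >= 0): OK
Complementary slackness (lambda_i * g_i(x) = 0 for all i): OK

Verdict: the first failing condition is stationarity -> stat.

stat


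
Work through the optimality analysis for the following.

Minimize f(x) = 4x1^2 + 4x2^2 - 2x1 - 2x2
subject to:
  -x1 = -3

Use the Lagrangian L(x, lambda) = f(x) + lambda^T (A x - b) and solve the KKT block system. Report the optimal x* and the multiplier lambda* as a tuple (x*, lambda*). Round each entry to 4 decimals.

Form the Lagrangian:
  L(x, lambda) = (1/2) x^T Q x + c^T x + lambda^T (A x - b)
Stationarity (grad_x L = 0): Q x + c + A^T lambda = 0.
Primal feasibility: A x = b.

This gives the KKT block system:
  [ Q   A^T ] [ x     ]   [-c ]
  [ A    0  ] [ lambda ] = [ b ]

Solving the linear system:
  x*      = (3, 0.25)
  lambda* = (22)
  f(x*)   = 29.75

x* = (3, 0.25), lambda* = (22)


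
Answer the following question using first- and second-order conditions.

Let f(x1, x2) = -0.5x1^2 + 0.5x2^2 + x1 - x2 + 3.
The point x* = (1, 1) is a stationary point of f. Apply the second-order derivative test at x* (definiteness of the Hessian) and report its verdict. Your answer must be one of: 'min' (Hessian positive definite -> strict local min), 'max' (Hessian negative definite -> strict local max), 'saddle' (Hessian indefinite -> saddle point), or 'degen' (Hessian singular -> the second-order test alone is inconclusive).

Compute the Hessian H = grad^2 f:
  H = [[-1, 0], [0, 1]]
Verify stationarity: grad f(x*) = H x* + g = (0, 0).
Eigenvalues of H: -1, 1.
Eigenvalues have mixed signs, so H is indefinite -> x* is a saddle point.

saddle
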